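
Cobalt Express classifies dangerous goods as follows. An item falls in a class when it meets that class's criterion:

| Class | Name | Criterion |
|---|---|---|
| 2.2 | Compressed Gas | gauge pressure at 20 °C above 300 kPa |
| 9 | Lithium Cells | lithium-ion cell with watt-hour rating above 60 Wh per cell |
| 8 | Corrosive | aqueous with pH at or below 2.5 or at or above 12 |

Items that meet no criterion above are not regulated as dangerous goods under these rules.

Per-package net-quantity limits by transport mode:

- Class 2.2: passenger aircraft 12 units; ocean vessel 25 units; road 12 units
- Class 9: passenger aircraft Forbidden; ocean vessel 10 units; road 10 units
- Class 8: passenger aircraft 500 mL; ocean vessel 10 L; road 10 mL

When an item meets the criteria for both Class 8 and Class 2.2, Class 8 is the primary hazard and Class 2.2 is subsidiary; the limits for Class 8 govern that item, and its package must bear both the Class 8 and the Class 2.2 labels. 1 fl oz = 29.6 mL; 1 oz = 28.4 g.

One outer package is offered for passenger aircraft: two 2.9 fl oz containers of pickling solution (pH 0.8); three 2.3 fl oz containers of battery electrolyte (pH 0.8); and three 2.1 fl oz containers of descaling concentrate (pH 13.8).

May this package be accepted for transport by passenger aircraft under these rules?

No

pH 0.8 meets the Class 8 criterion (Corrosive), so the pickling solution is Class 8.
With pH 0.8 (≤ 2.5), the battery electrolyte falls in Class 8.
The descaling concentrate has pH 13.8, which is ≥ 12, so it is Class 8 (Corrosive).
Total Class 8: (two 2.9 fl oz containers = 171.68 mL) + (three 2.3 fl oz containers = 204.24 mL) + (three 2.1 fl oz containers = 186.48 mL) = 562.4 mL.
562.4 mL > 500 mL (passenger aircraft limit, Class 8) — over the limit.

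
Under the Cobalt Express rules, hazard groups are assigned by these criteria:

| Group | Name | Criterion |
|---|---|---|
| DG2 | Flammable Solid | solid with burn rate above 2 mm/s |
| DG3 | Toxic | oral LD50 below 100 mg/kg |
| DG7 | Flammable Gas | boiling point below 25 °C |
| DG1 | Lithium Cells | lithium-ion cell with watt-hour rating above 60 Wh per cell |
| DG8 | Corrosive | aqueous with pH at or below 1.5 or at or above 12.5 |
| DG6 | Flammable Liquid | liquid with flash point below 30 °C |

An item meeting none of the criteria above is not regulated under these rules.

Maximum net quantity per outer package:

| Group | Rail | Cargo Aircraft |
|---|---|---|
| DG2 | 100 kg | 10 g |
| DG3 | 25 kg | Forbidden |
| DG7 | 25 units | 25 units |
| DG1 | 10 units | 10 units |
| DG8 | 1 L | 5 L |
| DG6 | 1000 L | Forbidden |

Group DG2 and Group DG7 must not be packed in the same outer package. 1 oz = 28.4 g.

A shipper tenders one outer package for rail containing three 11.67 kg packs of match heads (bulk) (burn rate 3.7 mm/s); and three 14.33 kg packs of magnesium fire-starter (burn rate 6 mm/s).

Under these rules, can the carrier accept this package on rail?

Yes

Burn rate 3.7 mm/s meets the Group DG2 criterion (Flammable Solid), so the match heads (bulk) are Group DG2.
Burn rate 6 mm/s meets the Group DG2 criterion (Flammable Solid), so the magnesium fire-starter is Group DG2.
Total Group DG2: (three 11.67 kg packs = 35.01 kg) + (three 14.33 kg packs = 42.99 kg) = 78 kg.
That is within the Group DG2 rail limit of 100 kg.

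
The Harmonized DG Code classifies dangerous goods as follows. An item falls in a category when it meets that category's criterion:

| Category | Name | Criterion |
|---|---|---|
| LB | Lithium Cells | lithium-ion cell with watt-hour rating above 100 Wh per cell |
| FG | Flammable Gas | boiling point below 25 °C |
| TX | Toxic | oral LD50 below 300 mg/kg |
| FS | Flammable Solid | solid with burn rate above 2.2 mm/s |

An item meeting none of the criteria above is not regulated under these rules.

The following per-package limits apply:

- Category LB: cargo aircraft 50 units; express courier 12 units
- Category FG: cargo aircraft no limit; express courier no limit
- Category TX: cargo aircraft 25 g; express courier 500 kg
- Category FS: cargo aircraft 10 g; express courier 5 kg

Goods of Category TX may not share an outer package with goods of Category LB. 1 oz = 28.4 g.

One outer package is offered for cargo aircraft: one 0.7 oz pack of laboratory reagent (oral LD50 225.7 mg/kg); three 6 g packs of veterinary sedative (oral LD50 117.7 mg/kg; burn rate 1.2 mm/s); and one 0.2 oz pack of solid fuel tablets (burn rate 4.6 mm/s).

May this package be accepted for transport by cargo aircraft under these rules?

Laboratory reagent: oral LD50 225.7 mg/kg < 300 mg/kg → Category TX (Toxic).
Veterinary sedative: oral LD50 117.7 mg/kg < 300 mg/kg → Category TX (Toxic).
The solid fuel tablets have burn rate 4.6 mm/s, which is > 2.2 mm/s, so they are Category FS (Flammable Solid).
Category TX net quantity: (one 0.7 oz pack = 19.88 g) + (three 6 g packs = 18 g) = 37.88 g.
37.88 g > 25 g (cargo aircraft limit, Category TX) — over the limit.
Category FS quantity: one 0.2 oz pack = 5.68 g.
5.68 g ≤ 10 g (cargo aircraft limit, Category FS) — within limit.
The segregation rule (Category TX with Category LB) does not apply to Category TX with Category FS.

No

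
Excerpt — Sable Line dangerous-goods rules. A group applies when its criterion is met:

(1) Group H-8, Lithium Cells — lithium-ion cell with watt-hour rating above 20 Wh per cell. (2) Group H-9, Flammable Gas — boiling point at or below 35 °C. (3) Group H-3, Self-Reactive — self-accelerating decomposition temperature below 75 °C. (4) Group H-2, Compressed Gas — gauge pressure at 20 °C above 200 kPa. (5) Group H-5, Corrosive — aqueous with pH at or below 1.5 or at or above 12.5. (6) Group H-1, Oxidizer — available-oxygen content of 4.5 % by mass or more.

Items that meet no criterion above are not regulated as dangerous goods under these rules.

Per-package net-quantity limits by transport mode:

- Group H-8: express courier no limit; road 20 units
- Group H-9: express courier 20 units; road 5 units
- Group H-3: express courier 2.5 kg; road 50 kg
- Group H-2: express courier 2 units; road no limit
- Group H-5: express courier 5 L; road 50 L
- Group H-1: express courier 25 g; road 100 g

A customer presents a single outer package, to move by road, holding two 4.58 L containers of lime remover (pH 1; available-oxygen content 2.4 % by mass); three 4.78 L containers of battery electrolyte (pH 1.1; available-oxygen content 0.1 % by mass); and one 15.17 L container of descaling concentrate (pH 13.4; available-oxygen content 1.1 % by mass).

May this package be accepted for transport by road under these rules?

Yes

With pH 1 (≤ 1.5), the lime remover falls in Group H-5.
Battery electrolyte: pH 1.1 ≤ 1.5 → Group H-5 (Corrosive).
Descaling concentrate: pH 13.4 ≥ 12.5 → Group H-5 (Corrosive).
Group H-5 net quantity: (two 4.58 L containers = 9.16 L) + (three 4.78 L containers = 14.34 L) + 15.17 L = 38.67 L.
38.67 L is within the road limit of 50 L for Group H-5.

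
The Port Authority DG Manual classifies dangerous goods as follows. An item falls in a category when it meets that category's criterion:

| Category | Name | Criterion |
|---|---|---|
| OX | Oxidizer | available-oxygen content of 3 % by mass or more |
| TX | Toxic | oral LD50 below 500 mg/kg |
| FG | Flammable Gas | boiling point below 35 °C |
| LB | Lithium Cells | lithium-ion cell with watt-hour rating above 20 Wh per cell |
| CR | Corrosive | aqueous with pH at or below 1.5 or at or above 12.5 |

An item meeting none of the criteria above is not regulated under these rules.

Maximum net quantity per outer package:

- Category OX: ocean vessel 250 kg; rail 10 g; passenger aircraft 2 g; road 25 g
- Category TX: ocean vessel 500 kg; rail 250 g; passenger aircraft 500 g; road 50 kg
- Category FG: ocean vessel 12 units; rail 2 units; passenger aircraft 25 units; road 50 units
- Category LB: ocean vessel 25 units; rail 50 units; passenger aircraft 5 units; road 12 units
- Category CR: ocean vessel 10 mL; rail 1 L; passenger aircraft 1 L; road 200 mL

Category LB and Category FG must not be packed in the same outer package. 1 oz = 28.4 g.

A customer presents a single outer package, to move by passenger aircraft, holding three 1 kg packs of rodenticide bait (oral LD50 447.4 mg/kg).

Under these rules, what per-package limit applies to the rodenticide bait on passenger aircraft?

500 g

The rodenticide bait has oral LD50 447.4 mg/kg, which is < 500 mg/kg, so it is Category TX (Toxic).
The passenger aircraft limit for Category TX is 500 g.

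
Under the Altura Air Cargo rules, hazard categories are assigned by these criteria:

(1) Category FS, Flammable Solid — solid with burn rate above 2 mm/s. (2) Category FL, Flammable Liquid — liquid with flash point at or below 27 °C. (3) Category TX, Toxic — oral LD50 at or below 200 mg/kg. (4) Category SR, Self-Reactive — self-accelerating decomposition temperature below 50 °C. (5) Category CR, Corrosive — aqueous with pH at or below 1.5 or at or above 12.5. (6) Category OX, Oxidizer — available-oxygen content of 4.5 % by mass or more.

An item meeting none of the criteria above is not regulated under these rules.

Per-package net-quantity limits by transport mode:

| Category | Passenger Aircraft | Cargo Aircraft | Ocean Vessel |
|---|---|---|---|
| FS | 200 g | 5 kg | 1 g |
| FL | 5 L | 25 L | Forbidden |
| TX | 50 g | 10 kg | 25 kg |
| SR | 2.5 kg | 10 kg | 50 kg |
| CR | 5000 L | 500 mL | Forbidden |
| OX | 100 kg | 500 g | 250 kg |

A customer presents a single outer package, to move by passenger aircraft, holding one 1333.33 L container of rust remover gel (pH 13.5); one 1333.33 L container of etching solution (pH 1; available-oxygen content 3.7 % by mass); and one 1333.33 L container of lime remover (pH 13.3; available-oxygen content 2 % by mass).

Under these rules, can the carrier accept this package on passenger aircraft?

Yes

Rust remover gel: pH 13.5 ≥ 12.5 → Category CR (Corrosive).
pH 1 meets the Category CR criterion (Corrosive), so the etching solution is Category CR.
With pH 13.3 (≥ 12.5), the lime remover falls in Category CR.
Total Category CR: 1333.33 L + 1333.33 L + 1333.33 L = 3999.99 L.
3999.99 L is within the passenger aircraft limit of 5000 L for Category CR.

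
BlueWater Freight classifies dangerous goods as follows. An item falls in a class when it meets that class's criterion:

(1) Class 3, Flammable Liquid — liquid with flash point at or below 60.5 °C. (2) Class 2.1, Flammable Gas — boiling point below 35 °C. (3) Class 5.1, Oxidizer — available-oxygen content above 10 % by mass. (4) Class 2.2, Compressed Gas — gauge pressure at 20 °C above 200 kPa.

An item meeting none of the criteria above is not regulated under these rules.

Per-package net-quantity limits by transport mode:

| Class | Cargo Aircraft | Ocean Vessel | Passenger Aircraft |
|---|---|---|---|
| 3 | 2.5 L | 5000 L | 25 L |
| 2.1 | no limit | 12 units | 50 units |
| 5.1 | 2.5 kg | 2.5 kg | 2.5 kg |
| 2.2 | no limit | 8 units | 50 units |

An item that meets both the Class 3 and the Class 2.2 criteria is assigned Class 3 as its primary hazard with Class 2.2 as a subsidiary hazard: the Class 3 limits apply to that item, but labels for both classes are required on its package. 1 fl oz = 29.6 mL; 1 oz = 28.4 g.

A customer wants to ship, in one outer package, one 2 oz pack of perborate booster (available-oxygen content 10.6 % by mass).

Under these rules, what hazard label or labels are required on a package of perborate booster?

With available-oxygen content 10.6 % by mass (> 10 % by mass), the perborate booster falls in Class 5.1.
Only the Class 5.1 label is required.

Class 5.1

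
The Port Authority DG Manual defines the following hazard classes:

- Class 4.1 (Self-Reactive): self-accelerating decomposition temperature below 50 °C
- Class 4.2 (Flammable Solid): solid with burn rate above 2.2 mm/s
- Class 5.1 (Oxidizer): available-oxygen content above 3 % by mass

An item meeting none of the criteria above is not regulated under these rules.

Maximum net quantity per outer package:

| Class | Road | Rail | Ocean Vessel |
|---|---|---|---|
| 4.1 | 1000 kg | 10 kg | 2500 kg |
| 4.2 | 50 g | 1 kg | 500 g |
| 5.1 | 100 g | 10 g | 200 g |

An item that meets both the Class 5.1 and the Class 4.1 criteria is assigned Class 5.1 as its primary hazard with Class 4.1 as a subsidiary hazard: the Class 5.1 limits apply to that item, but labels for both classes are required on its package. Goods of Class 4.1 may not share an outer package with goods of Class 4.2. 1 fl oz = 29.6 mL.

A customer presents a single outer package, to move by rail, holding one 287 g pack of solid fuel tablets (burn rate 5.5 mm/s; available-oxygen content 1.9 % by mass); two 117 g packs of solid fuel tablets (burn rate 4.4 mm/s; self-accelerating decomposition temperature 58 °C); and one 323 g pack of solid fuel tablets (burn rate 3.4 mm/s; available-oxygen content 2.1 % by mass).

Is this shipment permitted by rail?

Yes

The solid fuel tablets have burn rate 5.5 mm/s, which is > 2.2 mm/s, so they are Class 4.2 (Flammable Solid).
With burn rate 4.4 mm/s (> 2.2 mm/s), the solid fuel tablets fall in Class 4.2.
Burn rate 3.4 mm/s meets the Class 4.2 criterion (Flammable Solid), so the solid fuel tablets are Class 4.2.
Total Class 4.2: 287 g + (two 117 g packs = 234 g) + 323 g = 844 g.
844 g is within the rail limit of 1 kg for Class 4.2.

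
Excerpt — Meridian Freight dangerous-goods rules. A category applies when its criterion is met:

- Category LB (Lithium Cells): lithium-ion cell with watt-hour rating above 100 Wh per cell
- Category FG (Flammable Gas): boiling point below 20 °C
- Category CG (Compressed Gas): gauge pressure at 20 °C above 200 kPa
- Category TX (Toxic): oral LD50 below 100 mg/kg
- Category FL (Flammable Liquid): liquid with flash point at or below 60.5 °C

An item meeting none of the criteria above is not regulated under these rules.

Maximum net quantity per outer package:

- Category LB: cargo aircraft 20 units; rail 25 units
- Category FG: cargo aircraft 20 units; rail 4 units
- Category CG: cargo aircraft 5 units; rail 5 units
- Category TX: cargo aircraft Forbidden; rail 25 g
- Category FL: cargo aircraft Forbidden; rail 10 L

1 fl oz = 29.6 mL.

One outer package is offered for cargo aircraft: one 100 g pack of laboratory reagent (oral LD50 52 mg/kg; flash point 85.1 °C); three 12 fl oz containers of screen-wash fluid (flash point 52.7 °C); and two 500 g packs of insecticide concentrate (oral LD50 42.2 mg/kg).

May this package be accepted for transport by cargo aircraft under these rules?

With oral LD50 52 mg/kg (< 100 mg/kg), the laboratory reagent falls in Category TX.
Screen-wash fluid: flash point 52.7 °C ≤ 60.5 °C → Category FL (Flammable Liquid).
Insecticide concentrate: oral LD50 42.2 mg/kg < 100 mg/kg → Category TX (Toxic).
Total Category TX: 100 g + (two 500 g packs = 1 kg) = 1.1 kg.
Category TX is Forbidden by cargo aircraft.
Category FL quantity: three 12 fl oz containers = 1065.6 mL.
By cargo aircraft, Category FL is Forbidden regardless of quantity.

No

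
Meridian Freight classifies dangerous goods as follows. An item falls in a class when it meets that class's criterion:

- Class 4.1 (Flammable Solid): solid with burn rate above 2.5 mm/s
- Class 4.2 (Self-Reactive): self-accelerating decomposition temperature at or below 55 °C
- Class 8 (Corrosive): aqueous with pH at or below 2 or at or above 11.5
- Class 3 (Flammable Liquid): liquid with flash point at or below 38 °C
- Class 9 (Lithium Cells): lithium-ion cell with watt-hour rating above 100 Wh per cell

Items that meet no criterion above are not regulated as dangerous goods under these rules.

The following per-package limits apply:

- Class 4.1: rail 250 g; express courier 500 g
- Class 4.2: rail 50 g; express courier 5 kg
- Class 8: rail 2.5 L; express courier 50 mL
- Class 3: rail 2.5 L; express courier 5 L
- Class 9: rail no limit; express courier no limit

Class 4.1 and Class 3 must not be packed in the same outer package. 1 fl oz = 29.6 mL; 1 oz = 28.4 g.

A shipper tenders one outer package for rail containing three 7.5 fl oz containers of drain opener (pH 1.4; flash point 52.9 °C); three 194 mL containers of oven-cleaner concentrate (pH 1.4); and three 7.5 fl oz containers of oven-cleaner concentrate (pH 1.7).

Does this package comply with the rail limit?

pH 1.4 meets the Class 8 criterion (Corrosive), so the drain opener is Class 8.
The oven-cleaner concentrate has pH 1.4, which is ≤ 2, so it is Class 8 (Corrosive).
With pH 1.7 (≤ 2), the oven-cleaner concentrate falls in Class 8.
Class 8 net quantity: (three 7.5 fl oz containers = 666 mL) + (three 194 mL containers = 582 mL) + (three 7.5 fl oz containers = 666 mL) = 1.914 L.
That is within the Class 8 rail limit of 2.5 L.

Yes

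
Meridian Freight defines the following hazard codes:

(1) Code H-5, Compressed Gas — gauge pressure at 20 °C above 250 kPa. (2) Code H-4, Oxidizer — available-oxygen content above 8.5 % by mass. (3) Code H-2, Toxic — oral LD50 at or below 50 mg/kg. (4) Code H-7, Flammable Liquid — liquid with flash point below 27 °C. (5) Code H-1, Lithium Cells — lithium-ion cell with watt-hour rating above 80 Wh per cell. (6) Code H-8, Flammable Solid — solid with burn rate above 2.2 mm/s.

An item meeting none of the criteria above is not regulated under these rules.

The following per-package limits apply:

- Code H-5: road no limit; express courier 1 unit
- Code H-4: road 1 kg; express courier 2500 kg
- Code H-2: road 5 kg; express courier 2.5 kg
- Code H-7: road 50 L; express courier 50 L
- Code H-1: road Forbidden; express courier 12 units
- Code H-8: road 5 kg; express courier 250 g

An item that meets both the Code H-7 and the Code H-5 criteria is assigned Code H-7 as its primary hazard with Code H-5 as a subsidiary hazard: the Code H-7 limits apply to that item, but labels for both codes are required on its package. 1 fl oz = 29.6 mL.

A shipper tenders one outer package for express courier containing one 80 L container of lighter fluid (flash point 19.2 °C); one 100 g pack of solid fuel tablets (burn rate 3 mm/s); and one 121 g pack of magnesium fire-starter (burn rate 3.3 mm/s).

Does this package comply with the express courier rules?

With flash point 19.2 °C (< 27 °C), the lighter fluid falls in Code H-7.
The solid fuel tablets have burn rate 3 mm/s, which is > 2.2 mm/s, so they are Code H-8 (Flammable Solid).
Burn rate 3.3 mm/s meets the Code H-8 criterion (Flammable Solid), so the magnesium fire-starter is Code H-8.
Code H-8 net quantity: 100 g + 121 g = 221 g.
That is within the Code H-8 express courier limit of 250 g.
Code H-7 quantity: 80 L.
That exceeds the Code H-7 express courier limit of 50 L.

No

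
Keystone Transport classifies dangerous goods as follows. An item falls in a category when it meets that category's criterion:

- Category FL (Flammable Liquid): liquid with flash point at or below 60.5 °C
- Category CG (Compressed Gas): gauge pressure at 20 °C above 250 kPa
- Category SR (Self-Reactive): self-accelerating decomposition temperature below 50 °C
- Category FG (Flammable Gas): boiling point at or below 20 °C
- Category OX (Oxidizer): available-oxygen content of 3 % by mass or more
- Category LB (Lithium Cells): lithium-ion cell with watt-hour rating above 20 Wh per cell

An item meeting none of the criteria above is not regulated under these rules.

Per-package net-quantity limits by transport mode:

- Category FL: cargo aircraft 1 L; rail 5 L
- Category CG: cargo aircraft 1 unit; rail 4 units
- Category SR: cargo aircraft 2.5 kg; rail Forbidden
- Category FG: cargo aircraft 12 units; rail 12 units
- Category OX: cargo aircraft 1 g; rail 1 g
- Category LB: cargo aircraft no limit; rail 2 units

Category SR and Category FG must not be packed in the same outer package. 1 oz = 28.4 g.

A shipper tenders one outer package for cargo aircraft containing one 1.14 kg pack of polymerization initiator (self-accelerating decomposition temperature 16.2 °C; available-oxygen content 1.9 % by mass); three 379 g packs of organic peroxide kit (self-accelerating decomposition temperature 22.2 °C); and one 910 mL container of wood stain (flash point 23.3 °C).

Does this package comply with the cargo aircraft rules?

Yes

The polymerization initiator has self-accelerating decomposition temperature 16.2 °C, which is < 50 °C, so it is Category SR (Self-Reactive).
Organic peroxide kit: self-accelerating decomposition temperature 22.2 °C < 50 °C → Category SR (Self-Reactive).
With flash point 23.3 °C (≤ 60.5 °C), the wood stain falls in Category FL.
Total Category SR: 1.14 kg + (three 379 g packs = 1.137 kg) = 2.277 kg.
2.277 kg ≤ 2.5 kg (cargo aircraft limit, Category SR) — within limit.
Category FL quantity: 910 mL.
910 mL is within the cargo aircraft limit of 1 L for Category FL.
The segregation rule (Category SR with Category FG) does not apply to Category SR with Category FL.
Every hazard category is within its cargo aircraft limit and no segregation rule is violated.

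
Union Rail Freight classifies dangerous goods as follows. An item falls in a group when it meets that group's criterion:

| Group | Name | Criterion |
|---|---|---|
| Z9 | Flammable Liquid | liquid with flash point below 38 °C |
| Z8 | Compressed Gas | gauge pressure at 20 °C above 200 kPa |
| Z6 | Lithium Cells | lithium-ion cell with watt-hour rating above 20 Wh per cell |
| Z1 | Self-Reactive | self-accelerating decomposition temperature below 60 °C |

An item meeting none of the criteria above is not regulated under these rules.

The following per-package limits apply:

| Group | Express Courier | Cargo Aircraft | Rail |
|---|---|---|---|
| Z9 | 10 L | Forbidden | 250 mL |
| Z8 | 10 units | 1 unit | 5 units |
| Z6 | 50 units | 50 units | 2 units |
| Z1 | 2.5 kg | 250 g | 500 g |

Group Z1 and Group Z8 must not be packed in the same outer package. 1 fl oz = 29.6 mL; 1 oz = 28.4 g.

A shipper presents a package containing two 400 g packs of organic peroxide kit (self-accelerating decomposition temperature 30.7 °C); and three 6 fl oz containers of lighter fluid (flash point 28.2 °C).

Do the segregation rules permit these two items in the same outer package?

Self-accelerating decomposition temperature 30.7 °C meets the Group Z1 criterion (Self-Reactive), so the organic peroxide kit is Group Z1.
Flash point 28.2 °C meets the Group Z9 criterion (Flammable Liquid), so the lighter fluid is Group Z9.
No segregation rule bars Group Z1 with Group Z9.

Yes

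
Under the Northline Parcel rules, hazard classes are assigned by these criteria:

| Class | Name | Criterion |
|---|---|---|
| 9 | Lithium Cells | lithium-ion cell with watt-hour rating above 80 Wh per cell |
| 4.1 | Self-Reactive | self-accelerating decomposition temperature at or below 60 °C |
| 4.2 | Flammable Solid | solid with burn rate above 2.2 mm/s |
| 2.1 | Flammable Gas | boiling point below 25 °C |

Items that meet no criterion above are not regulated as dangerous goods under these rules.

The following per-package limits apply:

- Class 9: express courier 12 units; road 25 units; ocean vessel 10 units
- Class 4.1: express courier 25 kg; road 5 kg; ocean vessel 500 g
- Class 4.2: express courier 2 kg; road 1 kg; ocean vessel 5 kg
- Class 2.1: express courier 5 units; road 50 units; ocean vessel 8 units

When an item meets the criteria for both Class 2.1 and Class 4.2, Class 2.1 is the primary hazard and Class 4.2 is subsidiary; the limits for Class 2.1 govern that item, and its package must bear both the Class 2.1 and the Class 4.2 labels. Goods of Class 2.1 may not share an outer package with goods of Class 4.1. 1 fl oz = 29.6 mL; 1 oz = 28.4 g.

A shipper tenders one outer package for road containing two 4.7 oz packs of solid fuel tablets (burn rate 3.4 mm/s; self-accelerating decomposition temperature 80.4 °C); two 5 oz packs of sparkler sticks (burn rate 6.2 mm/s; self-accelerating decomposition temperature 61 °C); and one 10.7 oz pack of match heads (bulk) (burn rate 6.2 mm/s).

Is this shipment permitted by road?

Yes

Solid fuel tablets: burn rate 3.4 mm/s > 2.2 mm/s → Class 4.2 (Flammable Solid).
Burn rate 6.2 mm/s meets the Class 4.2 criterion (Flammable Solid), so the sparkler sticks are Class 4.2.
With burn rate 6.2 mm/s (> 2.2 mm/s), the match heads (bulk) fall in Class 4.2.
Total Class 4.2: (two 4.7 oz packs = 266.96 g) + (two 5 oz packs = 284 g) + (one 10.7 oz pack = 303.88 g) = 854.84 g.
854.84 g is within the road limit of 1 kg for Class 4.2.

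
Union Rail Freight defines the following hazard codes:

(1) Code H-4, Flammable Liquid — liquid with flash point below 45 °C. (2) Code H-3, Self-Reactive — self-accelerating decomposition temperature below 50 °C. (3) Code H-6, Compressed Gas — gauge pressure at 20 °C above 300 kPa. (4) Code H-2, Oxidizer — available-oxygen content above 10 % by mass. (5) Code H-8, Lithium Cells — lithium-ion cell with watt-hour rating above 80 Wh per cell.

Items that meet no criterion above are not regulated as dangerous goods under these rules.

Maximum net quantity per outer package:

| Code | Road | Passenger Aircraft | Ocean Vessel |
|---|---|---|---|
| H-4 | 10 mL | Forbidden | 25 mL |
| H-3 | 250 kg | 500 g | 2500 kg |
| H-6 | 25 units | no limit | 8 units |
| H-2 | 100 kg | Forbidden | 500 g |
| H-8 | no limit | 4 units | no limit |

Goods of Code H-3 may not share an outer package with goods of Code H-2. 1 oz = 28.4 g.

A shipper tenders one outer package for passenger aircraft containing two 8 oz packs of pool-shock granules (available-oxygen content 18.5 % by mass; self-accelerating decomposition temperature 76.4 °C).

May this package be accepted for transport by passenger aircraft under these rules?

Pool-shock granules: available-oxygen content 18.5 % by mass > 10 % by mass → Code H-2 (Oxidizer).
Code H-2 quantity: two 8 oz packs = 454.4 g.
By passenger aircraft, Code H-2 is Forbidden regardless of quantity.

No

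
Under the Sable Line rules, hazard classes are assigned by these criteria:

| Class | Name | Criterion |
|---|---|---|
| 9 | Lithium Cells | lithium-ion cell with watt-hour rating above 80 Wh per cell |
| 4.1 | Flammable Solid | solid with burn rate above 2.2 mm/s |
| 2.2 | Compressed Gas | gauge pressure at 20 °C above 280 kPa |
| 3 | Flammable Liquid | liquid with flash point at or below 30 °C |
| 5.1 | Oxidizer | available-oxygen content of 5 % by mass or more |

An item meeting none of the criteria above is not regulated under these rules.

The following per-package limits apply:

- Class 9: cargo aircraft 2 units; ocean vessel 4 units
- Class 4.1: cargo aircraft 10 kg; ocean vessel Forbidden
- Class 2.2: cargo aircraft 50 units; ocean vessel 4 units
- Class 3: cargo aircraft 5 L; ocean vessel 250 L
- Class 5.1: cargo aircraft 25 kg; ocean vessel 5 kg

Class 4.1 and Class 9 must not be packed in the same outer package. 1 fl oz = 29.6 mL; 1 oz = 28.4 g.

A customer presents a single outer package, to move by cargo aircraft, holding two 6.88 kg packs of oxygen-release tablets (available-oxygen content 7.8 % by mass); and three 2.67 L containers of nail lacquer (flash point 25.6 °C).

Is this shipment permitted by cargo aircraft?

No

Oxygen-release tablets: available-oxygen content 7.8 % by mass ≥ 5 % by mass → Class 5.1 (Oxidizer).
Nail lacquer: flash point 25.6 °C ≤ 30 °C → Class 3 (Flammable Liquid).
Class 5.1 quantity: two 6.88 kg packs = 13.76 kg.
13.76 kg ≤ 25 kg (cargo aircraft limit, Class 5.1) — within limit.
Class 3 quantity: three 2.67 L containers = 8.01 L.
8.01 L > 5 L (cargo aircraft limit, Class 3) — over the limit.
The segregation rule (Class 4.1 with Class 9) does not apply to Class 5.1 with Class 3.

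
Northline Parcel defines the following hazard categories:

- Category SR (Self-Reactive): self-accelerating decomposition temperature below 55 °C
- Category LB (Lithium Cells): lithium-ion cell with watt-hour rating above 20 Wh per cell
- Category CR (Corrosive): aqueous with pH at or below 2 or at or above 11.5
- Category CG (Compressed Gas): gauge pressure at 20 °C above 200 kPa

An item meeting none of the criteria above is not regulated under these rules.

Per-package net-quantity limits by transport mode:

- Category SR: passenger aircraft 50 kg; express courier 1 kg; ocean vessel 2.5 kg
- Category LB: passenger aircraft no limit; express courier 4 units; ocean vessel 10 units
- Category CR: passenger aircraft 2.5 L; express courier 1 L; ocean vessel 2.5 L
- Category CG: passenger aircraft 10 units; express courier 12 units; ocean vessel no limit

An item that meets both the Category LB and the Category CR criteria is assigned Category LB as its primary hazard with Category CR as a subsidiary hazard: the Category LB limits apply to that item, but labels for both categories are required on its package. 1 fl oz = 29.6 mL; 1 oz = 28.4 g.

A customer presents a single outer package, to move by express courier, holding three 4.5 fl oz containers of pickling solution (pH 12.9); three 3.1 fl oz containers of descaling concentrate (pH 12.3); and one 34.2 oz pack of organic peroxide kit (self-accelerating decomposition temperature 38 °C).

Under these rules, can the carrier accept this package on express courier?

With pH 12.9 (≥ 11.5), the pickling solution falls in Category CR.
pH 12.3 meets the Category CR criterion (Corrosive), so the descaling concentrate is Category CR.
With self-accelerating decomposition temperature 38 °C (< 55 °C), the organic peroxide kit falls in Category SR.
Category CR net quantity: (three 4.5 fl oz containers = 399.6 mL) + (three 3.1 fl oz containers = 275.28 mL) = 674.88 mL.
That is within the Category CR express courier limit of 1 L.
Category SR quantity: one 34.2 oz pack = 971.28 g.
971.28 g is within the express courier limit of 1 kg for Category SR.
Every hazard category is within its express courier limit and no segregation rule is violated.

Yes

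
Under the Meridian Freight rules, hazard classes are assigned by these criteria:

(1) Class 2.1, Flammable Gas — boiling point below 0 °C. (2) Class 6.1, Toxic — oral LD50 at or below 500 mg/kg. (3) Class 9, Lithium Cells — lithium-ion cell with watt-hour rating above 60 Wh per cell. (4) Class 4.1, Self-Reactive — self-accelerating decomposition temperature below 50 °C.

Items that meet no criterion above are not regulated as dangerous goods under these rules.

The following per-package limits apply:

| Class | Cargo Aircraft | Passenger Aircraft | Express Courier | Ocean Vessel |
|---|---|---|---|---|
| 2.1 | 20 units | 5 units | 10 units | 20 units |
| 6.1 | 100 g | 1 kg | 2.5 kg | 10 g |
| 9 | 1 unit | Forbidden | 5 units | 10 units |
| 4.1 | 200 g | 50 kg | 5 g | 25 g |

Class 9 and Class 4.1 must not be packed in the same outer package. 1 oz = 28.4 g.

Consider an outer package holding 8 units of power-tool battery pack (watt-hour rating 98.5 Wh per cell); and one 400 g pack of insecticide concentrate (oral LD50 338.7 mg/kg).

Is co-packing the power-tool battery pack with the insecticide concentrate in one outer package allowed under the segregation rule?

Yes

Watt-hour rating 98.5 Wh per cell meets the Class 9 criterion (Lithium Cells), so the power-tool battery pack is Class 9.
With oral LD50 338.7 mg/kg (≤ 500 mg/kg), the insecticide concentrate falls in Class 6.1.
No segregation rule bars Class 9 with Class 6.1.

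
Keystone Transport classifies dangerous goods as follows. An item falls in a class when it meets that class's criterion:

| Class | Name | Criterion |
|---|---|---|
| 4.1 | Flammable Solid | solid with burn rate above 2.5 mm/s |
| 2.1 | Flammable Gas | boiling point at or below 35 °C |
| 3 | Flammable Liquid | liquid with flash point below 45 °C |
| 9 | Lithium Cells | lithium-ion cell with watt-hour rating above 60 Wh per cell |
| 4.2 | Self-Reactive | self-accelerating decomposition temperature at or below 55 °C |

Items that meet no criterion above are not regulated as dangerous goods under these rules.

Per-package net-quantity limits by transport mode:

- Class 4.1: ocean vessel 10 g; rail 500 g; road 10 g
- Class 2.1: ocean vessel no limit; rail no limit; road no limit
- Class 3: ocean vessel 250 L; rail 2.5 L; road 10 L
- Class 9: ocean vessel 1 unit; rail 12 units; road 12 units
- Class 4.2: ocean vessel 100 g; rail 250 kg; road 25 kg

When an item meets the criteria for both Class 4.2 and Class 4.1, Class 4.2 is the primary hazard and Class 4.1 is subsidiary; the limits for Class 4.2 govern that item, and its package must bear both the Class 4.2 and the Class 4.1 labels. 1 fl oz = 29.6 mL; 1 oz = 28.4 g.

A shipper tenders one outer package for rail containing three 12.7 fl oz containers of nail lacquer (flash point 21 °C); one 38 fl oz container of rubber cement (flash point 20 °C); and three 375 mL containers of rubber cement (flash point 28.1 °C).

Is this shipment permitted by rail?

The nail lacquer has flash point 21 °C, which is < 45 °C, so it is Class 3 (Flammable Liquid).
Rubber cement: flash point 20 °C < 45 °C → Class 3 (Flammable Liquid).
Flash point 28.1 °C meets the Class 3 criterion (Flammable Liquid), so the rubber cement is Class 3.
Total Class 3: (three 12.7 fl oz containers = 1127.76 mL) + (one 38 fl oz container = 1124.8 mL) + (three 375 mL containers = 1.125 L) = 3377.56 mL.
3377.56 mL > 2.5 L (rail limit, Class 3) — over the limit.

No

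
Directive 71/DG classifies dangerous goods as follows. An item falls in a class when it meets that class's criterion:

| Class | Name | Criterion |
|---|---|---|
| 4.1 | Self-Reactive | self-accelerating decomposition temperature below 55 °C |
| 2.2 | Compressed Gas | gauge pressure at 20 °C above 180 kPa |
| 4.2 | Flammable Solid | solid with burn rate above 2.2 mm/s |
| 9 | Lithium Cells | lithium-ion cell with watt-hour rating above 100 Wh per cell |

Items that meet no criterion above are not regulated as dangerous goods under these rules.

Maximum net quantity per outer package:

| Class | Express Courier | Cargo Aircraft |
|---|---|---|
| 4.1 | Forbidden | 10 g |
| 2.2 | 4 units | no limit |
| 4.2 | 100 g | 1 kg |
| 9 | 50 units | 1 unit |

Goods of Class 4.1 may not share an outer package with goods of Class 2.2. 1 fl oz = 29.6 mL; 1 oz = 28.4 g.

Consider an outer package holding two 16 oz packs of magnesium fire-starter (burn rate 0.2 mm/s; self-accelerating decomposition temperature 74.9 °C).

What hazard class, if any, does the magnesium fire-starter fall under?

self-accelerating decomposition temperature 74.9 °C is not below 55 °C, so Class 4.1 does not apply.
burn rate 0.2 mm/s is not above 2.2 mm/s, so Class 4.2 does not apply.
No criterion is met, so the item is not regulated.

Not regulated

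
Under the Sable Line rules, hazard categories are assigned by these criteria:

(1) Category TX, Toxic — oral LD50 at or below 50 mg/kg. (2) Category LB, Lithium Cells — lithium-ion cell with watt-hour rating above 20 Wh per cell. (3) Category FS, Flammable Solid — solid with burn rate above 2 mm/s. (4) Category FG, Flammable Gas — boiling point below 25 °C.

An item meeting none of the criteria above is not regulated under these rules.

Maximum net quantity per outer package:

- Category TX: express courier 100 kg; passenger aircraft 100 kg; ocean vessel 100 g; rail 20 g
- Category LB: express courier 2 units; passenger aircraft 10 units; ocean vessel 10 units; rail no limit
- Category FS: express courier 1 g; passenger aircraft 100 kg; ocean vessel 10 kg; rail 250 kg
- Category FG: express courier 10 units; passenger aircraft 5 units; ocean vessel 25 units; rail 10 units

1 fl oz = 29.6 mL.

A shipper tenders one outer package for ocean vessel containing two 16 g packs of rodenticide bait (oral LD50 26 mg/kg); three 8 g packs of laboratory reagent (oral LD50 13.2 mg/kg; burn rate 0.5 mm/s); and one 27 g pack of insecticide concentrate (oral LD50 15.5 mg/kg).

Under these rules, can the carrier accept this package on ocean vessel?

The rodenticide bait has oral LD50 26 mg/kg, which is ≤ 50 mg/kg, so it is Category TX (Toxic).
The laboratory reagent has oral LD50 13.2 mg/kg, which is ≤ 50 mg/kg, so it is Category TX (Toxic).
Insecticide concentrate: oral LD50 15.5 mg/kg ≤ 50 mg/kg → Category TX (Toxic).
Category TX net quantity: (two 16 g packs = 32 g) + (three 8 g packs = 24 g) + 27 g = 83 g.
That is within the Category TX ocean vessel limit of 100 g.

Yes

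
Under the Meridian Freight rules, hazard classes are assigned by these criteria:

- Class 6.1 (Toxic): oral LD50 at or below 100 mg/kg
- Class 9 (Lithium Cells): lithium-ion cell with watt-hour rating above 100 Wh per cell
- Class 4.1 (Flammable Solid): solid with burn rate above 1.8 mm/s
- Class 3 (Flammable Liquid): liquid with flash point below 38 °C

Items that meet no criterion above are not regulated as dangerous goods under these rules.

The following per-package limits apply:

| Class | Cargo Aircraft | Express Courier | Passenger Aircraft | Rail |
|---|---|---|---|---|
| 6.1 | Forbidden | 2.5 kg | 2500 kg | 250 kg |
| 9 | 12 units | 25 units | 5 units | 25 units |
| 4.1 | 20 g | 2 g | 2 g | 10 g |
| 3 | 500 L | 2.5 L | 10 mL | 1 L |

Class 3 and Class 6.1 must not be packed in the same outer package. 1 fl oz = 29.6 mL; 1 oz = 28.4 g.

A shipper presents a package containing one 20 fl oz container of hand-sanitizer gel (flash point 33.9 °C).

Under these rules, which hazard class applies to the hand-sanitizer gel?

Class 3

The hand-sanitizer gel has flash point 33.9 °C, which is < 38 °C, so it is Class 3 (Flammable Liquid).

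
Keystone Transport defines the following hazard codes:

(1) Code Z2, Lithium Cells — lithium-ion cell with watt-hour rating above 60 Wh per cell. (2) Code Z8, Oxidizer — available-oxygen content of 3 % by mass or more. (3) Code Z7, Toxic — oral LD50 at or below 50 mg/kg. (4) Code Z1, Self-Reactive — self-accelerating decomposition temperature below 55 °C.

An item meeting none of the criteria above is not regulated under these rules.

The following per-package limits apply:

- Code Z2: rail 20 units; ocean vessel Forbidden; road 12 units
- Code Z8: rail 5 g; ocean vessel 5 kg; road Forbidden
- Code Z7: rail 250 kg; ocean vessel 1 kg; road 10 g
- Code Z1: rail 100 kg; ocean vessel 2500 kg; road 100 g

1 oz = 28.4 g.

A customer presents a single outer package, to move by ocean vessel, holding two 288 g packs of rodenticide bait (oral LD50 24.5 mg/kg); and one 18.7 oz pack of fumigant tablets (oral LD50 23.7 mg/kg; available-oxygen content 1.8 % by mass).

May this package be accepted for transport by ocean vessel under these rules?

Oral LD50 24.5 mg/kg meets the Code Z7 criterion (Toxic), so the rodenticide bait is Code Z7.
Oral LD50 23.7 mg/kg meets the Code Z7 criterion (Toxic), so the fumigant tablets are Code Z7.
Total Code Z7: (two 288 g packs = 576 g) + (one 18.7 oz pack = 531.08 g) = 1107.08 g.
1107.08 g exceeds the ocean vessel limit of 1 kg for Code Z7.

No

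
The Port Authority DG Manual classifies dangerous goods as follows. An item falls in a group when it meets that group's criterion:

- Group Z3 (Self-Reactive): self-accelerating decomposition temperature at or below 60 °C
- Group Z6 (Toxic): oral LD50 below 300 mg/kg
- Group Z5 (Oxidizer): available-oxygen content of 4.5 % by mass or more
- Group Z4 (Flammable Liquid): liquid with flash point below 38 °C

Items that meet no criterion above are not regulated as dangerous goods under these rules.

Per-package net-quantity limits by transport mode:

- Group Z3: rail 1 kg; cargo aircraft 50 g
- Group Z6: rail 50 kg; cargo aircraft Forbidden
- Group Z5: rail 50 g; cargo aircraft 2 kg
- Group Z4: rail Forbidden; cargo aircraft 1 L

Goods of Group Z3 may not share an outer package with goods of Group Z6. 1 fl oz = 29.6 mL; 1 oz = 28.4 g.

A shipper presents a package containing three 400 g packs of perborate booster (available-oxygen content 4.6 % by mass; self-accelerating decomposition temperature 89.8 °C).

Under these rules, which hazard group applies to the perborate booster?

With available-oxygen content 4.6 % by mass (≥ 4.5 % by mass), the perborate booster falls in Group Z5.

Group Z5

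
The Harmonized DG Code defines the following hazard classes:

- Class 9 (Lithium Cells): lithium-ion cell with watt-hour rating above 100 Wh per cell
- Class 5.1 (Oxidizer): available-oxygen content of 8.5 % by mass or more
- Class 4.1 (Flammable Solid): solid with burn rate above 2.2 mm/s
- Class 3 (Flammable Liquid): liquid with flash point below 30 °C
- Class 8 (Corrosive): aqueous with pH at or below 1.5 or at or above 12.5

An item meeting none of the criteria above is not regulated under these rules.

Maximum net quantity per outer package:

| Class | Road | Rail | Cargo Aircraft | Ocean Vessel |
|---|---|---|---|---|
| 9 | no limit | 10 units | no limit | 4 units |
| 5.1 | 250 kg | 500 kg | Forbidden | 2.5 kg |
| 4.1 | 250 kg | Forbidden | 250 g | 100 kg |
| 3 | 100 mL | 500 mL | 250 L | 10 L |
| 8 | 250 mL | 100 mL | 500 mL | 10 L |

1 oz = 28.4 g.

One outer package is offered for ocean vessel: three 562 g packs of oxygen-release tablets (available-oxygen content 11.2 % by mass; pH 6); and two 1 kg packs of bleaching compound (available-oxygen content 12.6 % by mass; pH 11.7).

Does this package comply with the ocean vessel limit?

No

Oxygen-release tablets: available-oxygen content 11.2 % by mass ≥ 8.5 % by mass → Class 5.1 (Oxidizer).
With available-oxygen content 12.6 % by mass (≥ 8.5 % by mass), the bleaching compound falls in Class 5.1.
Class 5.1 net quantity: (three 562 g packs = 1.686 kg) + (two 1 kg packs = 2 kg) = 3.686 kg.
That exceeds the Class 5.1 ocean vessel limit of 2.5 kg.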